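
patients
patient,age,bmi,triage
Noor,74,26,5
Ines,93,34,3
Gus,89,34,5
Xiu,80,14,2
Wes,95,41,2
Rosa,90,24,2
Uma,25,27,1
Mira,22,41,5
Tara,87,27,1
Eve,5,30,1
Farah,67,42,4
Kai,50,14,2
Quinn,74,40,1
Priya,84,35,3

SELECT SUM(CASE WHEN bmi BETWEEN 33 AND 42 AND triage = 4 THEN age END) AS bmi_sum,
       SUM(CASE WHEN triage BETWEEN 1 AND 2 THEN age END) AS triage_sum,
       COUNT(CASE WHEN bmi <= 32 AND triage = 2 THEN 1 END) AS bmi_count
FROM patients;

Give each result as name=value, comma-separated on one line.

bmi_sum=67, triage_sum=506, bmi_count=3

[bmi_sum: bmi BETWEEN 33 AND 42 AND triage = 4]
patient=Noor: ✗
patient=Ines: ✗
patient=Gus: ✗
patient=Xiu: ✗
patient=Wes: ✗
patient=Rosa: ✗
patient=Uma: ✗
patient=Mira: ✗
patient=Tara: ✗
patient=Eve: ✗
patient=Farah: ✓ → 67
patient=Kai: ✗
patient=Quinn: ✗
patient=Priya: ✗
bmi_sum = 67
—
[triage_sum: triage BETWEEN 1 AND 2]
patient=Noor: ✗
patient=Ines: ✗
patient=Gus: ✗
patient=Xiu: ✓ → 80
patient=Wes: ✓ → 95
patient=Rosa: ✓ → 90
patient=Uma: ✓ → 25
patient=Mira: ✗
patient=Tara: ✓ → 87
patient=Eve: ✓ → 5
patient=Farah: ✗
patient=Kai: ✓ → 50
patient=Quinn: ✓ → 74
patient=Priya: ✗
triage_sum = 80 + 95 + 90 + 25 + 87 + 5 + 50 + 74 = 506
—
[bmi_count: bmi <= 32 AND triage = 2]
patient=Noor: ✗
patient=Ines: ✗
patient=Gus: ✗
patient=Xiu: ✓ → 1
patient=Wes: ✗
patient=Rosa: ✓ → 1
patient=Uma: ✗
patient=Mira: ✗
patient=Tara: ✗
patient=Eve: ✗
patient=Farah: ✗
patient=Kai: ✓ → 1
patient=Quinn: ✗
patient=Priya: ✗
bmi_count = COUNT(1, 1, 1) = 3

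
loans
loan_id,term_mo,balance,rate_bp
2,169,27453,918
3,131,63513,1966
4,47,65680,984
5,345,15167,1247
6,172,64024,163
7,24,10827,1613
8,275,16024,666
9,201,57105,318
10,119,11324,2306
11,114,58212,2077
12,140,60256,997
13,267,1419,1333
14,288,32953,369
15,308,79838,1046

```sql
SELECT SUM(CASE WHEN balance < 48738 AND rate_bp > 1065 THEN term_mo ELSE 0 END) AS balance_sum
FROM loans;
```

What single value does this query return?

755

loan_id=2: ✗
loan_id=3: ✗
loan_id=4: ✗
loan_id=5: ✓ → 345
loan_id=6: ✗
loan_id=7: ✓ → 24
loan_id=8: ✗
loan_id=9: ✗
loan_id=10: ✓ → 119
loan_id=11: ✗
loan_id=12: ✗
loan_id=13: ✓ → 267
loan_id=14: ✗
loan_id=15: ✗
balance_sum = 345 + 24 + 119 + 267 = 755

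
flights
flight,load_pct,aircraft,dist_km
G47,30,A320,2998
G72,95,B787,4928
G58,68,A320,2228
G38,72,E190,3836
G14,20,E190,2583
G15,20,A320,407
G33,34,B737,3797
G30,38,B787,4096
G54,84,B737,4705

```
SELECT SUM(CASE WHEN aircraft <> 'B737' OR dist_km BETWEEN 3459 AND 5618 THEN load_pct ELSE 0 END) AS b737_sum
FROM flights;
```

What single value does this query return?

461

flight=G47: ✓ → 30
flight=G72: ✓ → 95
flight=G58: ✓ → 68
flight=G38: ✓ → 72
flight=G14: ✓ → 20
flight=G15: ✓ → 20
flight=G33: ✓ → 34
flight=G30: ✓ → 38
flight=G54: ✓ → 84
b737_sum = 30 + 95 + 68 + 72 + 20 + 20 + 34 + 38 + 84 = 461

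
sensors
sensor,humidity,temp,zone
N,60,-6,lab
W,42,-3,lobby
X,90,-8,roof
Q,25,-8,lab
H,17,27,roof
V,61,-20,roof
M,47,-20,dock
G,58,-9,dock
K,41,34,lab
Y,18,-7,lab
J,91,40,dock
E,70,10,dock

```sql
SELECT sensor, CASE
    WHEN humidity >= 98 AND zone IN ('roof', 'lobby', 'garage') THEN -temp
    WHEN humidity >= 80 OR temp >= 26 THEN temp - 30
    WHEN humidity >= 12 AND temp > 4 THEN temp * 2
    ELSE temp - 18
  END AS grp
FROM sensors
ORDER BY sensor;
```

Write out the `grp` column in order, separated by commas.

sensor=E: humidity >= 12 AND temp > 4 → 20
sensor=G: ELSE → -27
sensor=H: humidity >= 80 OR temp >= 26 → -3
sensor=J: humidity >= 80 OR temp >= 26 → 10
sensor=K: humidity >= 80 OR temp >= 26 → 4
sensor=M: ELSE → -38
sensor=N: ELSE → -24
sensor=Q: ELSE → -26
sensor=V: ELSE → -38
sensor=W: ELSE → -21
sensor=X: humidity >= 80 OR temp >= 26 → -38
sensor=Y: ELSE → -25

20, -27, -3, 10, 4, -38, -24, -26, -38, -21, -38, -25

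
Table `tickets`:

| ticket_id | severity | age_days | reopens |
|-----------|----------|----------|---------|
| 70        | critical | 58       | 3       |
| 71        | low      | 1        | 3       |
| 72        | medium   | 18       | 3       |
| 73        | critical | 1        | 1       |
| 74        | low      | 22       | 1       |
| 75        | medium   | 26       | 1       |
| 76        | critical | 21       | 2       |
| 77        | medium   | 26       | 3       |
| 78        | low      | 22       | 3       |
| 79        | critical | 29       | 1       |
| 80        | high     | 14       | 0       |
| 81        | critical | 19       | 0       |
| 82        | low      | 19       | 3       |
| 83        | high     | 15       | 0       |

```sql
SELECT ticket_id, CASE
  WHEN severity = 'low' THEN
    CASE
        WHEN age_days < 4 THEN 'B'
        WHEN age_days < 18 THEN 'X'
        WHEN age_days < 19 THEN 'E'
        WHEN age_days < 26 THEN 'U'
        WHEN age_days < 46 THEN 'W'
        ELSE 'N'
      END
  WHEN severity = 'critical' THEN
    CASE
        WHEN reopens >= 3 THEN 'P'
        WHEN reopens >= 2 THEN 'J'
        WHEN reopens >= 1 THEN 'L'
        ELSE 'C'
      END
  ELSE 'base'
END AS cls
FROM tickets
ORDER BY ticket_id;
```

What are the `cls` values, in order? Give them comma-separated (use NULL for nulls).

ticket_id=70: severity='critical' → inner[reopens >= 3] → P
ticket_id=71: severity='low' → inner[age_days < 4] → B
ticket_id=72: severity='medium' → outer ELSE → base
ticket_id=73: severity='critical' → inner[reopens >= 1] → L
ticket_id=74: severity='low' → inner[age_days < 26] → U
ticket_id=75: severity='medium' → outer ELSE → base
ticket_id=76: severity='critical' → inner[reopens >= 2] → J
ticket_id=77: severity='medium' → outer ELSE → base
ticket_id=78: severity='low' → inner[age_days < 26] → U
ticket_id=79: severity='critical' → inner[reopens >= 1] → L
ticket_id=80: severity='high' → outer ELSE → base
ticket_id=81: severity='critical' → inner[ELSE] → C
ticket_id=82: severity='low' → inner[age_days < 26] → U
ticket_id=83: severity='high' → outer ELSE → base

P, B, base, L, U, base, J, base, U, L, base, C, U, base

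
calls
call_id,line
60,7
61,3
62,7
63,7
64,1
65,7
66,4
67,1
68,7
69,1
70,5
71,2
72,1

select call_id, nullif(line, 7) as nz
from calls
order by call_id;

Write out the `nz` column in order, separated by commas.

call_id=60: line=7 vs 7: equal → NULL
call_id=61: line=3 vs 7: differ → 3
call_id=62: line=7 vs 7: equal → NULL
call_id=63: line=7 vs 7: equal → NULL
call_id=64: line=1 vs 7: differ → 1
call_id=65: line=7 vs 7: equal → NULL
call_id=66: line=4 vs 7: differ → 4
call_id=67: line=1 vs 7: differ → 1
call_id=68: line=7 vs 7: equal → NULL
call_id=69: line=1 vs 7: differ → 1
call_id=70: line=5 vs 7: differ → 5
call_id=71: line=2 vs 7: differ → 2
call_id=72: line=1 vs 7: differ → 1

NULL, 3, NULL, NULL, 1, NULL, 4, 1, NULL, 1, 5, 2, 1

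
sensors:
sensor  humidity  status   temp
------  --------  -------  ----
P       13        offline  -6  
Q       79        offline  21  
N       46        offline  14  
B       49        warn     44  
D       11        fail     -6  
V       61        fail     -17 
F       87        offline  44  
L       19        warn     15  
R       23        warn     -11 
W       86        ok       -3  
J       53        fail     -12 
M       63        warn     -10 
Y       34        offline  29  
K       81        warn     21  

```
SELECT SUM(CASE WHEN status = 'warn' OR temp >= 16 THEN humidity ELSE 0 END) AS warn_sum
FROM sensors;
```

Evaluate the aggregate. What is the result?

435

sensor=P: ✗
sensor=Q: ✓ → 79
sensor=N: ✗
sensor=B: ✓ → 49
sensor=D: ✗
sensor=V: ✗
sensor=F: ✓ → 87
sensor=L: ✓ → 19
sensor=R: ✓ → 23
sensor=W: ✗
sensor=J: ✗
sensor=M: ✓ → 63
sensor=Y: ✓ → 34
sensor=K: ✓ → 81
warn_sum = 79 + 49 + 87 + 19 + 23 + 63 + 34 + 81 = 435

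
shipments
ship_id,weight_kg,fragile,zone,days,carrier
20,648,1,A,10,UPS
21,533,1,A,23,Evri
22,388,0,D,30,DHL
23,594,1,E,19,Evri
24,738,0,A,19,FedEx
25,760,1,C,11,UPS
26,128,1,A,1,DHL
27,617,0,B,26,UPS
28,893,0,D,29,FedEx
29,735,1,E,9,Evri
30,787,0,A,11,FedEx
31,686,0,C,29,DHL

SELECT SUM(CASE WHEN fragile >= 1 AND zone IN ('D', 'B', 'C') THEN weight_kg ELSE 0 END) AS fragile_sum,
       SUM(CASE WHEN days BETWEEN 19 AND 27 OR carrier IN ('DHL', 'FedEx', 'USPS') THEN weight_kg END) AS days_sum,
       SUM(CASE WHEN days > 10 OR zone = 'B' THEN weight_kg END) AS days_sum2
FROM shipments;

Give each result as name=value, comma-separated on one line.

[fragile_sum: fragile >= 1 AND zone IN ('D', 'B', 'C')]
ship_id=20: ✗
ship_id=21: ✗
ship_id=22: ✗
ship_id=23: ✗
ship_id=24: ✗
ship_id=25: ✓ → 760
ship_id=26: ✗
ship_id=27: ✗
ship_id=28: ✗
ship_id=29: ✗
ship_id=30: ✗
ship_id=31: ✗
fragile_sum = 760
—
[days_sum: days BETWEEN 19 AND 27 OR carrier IN ('DHL', 'FedEx', 'USPS')]
ship_id=20: ✗
ship_id=21: ✓ → 533
ship_id=22: ✓ → 388
ship_id=23: ✓ → 594
ship_id=24: ✓ → 738
ship_id=25: ✗
ship_id=26: ✓ → 128
ship_id=27: ✓ → 617
ship_id=28: ✓ → 893
ship_id=29: ✗
ship_id=30: ✓ → 787
ship_id=31: ✓ → 686
days_sum = 533 + 388 + 594 + 738 + 128 + 617 + 893 + 787 + 686 = 5364
—
[days_sum2: days > 10 OR zone = 'B']
ship_id=20: ✗
ship_id=21: ✓ → 533
ship_id=22: ✓ → 388
ship_id=23: ✓ → 594
ship_id=24: ✓ → 738
ship_id=25: ✓ → 760
ship_id=26: ✗
ship_id=27: ✓ → 617
ship_id=28: ✓ → 893
ship_id=29: ✗
ship_id=30: ✓ → 787
ship_id=31: ✓ → 686
days_sum2 = 533 + 388 + 594 + 738 + 760 + 617 + 893 + 787 + 686 = 5996

fragile_sum=760, days_sum=5364, days_sum2=5996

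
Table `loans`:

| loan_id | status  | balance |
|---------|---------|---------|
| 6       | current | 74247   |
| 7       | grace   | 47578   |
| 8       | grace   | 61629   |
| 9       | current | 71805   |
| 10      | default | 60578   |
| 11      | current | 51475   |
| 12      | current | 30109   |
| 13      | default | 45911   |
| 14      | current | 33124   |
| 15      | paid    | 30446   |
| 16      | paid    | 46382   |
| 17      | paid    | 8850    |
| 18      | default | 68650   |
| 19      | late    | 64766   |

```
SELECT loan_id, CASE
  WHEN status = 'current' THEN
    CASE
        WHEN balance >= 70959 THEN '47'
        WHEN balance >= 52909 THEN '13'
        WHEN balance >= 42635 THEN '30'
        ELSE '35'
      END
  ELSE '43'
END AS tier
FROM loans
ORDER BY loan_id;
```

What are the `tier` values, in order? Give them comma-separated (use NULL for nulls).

loan_id=6: status='current' → inner[balance >= 70959] → 47
loan_id=7: status='grace' → outer ELSE → 43
loan_id=8: status='grace' → outer ELSE → 43
loan_id=9: status='current' → inner[balance >= 70959] → 47
loan_id=10: status='default' → outer ELSE → 43
loan_id=11: status='current' → inner[balance >= 42635] → 30
loan_id=12: status='current' → inner[ELSE] → 35
loan_id=13: status='default' → outer ELSE → 43
loan_id=14: status='current' → inner[ELSE] → 35
loan_id=15: status='paid' → outer ELSE → 43
loan_id=16: status='paid' → outer ELSE → 43
loan_id=17: status='paid' → outer ELSE → 43
loan_id=18: status='default' → outer ELSE → 43
loan_id=19: status='late' → outer ELSE → 43

47, 43, 43, 47, 43, 30, 35, 43, 35, 43, 43, 43, 43, 43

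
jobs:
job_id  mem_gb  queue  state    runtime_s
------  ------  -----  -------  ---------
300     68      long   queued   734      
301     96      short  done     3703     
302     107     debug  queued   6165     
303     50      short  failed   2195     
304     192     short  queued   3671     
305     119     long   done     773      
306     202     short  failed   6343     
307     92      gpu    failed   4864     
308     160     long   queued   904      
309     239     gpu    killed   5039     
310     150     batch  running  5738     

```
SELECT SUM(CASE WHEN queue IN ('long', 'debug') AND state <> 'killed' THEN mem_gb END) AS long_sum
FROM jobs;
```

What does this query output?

454

job_id=300: ✓ → 68
job_id=301: ✗
job_id=302: ✓ → 107
job_id=303: ✗
job_id=304: ✗
job_id=305: ✓ → 119
job_id=306: ✗
job_id=307: ✗
job_id=308: ✓ → 160
job_id=309: ✗
job_id=310: ✗
long_sum = 68 + 107 + 119 + 160 = 454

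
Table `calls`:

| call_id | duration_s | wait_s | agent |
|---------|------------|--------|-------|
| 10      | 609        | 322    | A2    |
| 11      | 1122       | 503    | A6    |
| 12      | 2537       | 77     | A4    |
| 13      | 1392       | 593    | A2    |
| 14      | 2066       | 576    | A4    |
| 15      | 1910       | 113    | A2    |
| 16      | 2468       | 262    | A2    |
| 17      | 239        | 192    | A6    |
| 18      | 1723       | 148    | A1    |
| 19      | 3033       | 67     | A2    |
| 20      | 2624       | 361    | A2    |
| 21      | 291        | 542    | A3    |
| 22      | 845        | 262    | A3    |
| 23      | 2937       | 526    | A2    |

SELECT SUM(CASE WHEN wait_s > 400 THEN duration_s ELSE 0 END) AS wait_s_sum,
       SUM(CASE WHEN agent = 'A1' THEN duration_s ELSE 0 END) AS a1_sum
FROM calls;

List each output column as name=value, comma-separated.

wait_s_sum=7808, a1_sum=1723

[wait_s_sum: wait_s > 400]
call_id=10: ✗
call_id=11: ✓ → 1122
call_id=12: ✗
call_id=13: ✓ → 1392
call_id=14: ✓ → 2066
call_id=15: ✗
call_id=16: ✗
call_id=17: ✗
call_id=18: ✗
call_id=19: ✗
call_id=20: ✗
call_id=21: ✓ → 291
call_id=22: ✗
call_id=23: ✓ → 2937
wait_s_sum = 1122 + 1392 + 2066 + 291 + 2937 = 7808
—
[a1_sum: agent = 'A1']
call_id=10: ✗
call_id=11: ✗
call_id=12: ✗
call_id=13: ✗
call_id=14: ✗
call_id=15: ✗
call_id=16: ✗
call_id=17: ✗
call_id=18: ✓ → 1723
call_id=19: ✗
call_id=20: ✗
call_id=21: ✗
call_id=22: ✗
call_id=23: ✗
a1_sum = 1723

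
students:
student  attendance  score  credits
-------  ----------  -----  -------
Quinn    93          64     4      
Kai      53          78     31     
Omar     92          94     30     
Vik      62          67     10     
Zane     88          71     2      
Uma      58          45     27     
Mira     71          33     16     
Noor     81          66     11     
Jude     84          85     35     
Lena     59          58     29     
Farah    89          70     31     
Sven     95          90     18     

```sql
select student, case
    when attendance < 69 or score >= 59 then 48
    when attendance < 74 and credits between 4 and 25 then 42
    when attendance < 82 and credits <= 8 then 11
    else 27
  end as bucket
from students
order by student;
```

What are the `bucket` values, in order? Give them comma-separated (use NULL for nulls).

48, 48, 48, 48, 42, 48, 48, 48, 48, 48, 48, 48

student=Farah: attendance < 69 or score >= 59 → 48
student=Jude: attendance < 69 or score >= 59 → 48
student=Kai: attendance < 69 or score >= 59 → 48
student=Lena: attendance < 69 or score >= 59 → 48
student=Mira: attendance < 74 and credits between 4 and 25 → 42
student=Noor: attendance < 69 or score >= 59 → 48
student=Omar: attendance < 69 or score >= 59 → 48
student=Quinn: attendance < 69 or score >= 59 → 48
student=Sven: attendance < 69 or score >= 59 → 48
student=Uma: attendance < 69 or score >= 59 → 48
student=Vik: attendance < 69 or score >= 59 → 48
student=Zane: attendance < 69 or score >= 59 → 48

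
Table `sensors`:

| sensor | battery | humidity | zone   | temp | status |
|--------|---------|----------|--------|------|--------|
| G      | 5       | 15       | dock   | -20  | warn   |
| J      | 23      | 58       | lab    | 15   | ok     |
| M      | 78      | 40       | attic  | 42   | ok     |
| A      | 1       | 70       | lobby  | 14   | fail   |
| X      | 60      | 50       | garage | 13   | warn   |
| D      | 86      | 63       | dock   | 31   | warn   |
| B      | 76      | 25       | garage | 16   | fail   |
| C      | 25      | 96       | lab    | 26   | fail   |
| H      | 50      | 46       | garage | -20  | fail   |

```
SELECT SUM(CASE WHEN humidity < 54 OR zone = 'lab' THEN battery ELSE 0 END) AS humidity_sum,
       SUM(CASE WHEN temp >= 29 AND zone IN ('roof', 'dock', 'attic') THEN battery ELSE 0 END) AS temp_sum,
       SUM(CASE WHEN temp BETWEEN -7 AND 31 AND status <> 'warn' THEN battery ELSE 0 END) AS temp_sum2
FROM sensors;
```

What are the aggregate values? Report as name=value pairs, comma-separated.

humidity_sum=317, temp_sum=164, temp_sum2=125

[humidity_sum: humidity < 54 OR zone = 'lab']
sensor=G: ✓ → 5
sensor=J: ✓ → 23
sensor=M: ✓ → 78
sensor=A: ✗
sensor=X: ✓ → 60
sensor=D: ✗
sensor=B: ✓ → 76
sensor=C: ✓ → 25
sensor=H: ✓ → 50
humidity_sum = 5 + 23 + 78 + 60 + 76 + 25 + 50 = 317
—
[temp_sum: temp >= 29 AND zone IN ('roof', 'dock', 'attic')]
sensor=G: ✗
sensor=J: ✗
sensor=M: ✓ → 78
sensor=A: ✗
sensor=X: ✗
sensor=D: ✓ → 86
sensor=B: ✗
sensor=C: ✗
sensor=H: ✗
temp_sum = 78 + 86 = 164
—
[temp_sum2: temp BETWEEN -7 AND 31 AND status <> 'warn']
sensor=G: ✗
sensor=J: ✓ → 23
sensor=M: ✗
sensor=A: ✓ → 1
sensor=X: ✗
sensor=D: ✗
sensor=B: ✓ → 76
sensor=C: ✓ → 25
sensor=H: ✗
temp_sum2 = 23 + 1 + 76 + 25 = 125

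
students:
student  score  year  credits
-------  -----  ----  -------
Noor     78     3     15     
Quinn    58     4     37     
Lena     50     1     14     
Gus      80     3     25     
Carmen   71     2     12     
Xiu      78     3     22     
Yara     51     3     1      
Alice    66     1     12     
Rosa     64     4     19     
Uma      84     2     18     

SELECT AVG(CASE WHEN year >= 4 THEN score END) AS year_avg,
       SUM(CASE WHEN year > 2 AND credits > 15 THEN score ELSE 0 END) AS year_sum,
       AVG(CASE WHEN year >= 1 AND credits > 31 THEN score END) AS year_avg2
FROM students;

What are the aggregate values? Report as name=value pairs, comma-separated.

[year_avg: year >= 4]
student=Noor: ✗
student=Quinn: ✓ → 58
student=Lena: ✗
student=Gus: ✗
student=Carmen: ✗
student=Xiu: ✗
student=Yara: ✗
student=Alice: ✗
student=Rosa: ✓ → 64
student=Uma: ✗
year_avg = (58 + 64) / 2 = 61
—
[year_sum: year > 2 AND credits > 15]
student=Noor: ✗
student=Quinn: ✓ → 58
student=Lena: ✗
student=Gus: ✓ → 80
student=Carmen: ✗
student=Xiu: ✓ → 78
student=Yara: ✗
student=Alice: ✗
student=Rosa: ✓ → 64
student=Uma: ✗
year_sum = 58 + 80 + 78 + 64 = 280
—
[year_avg2: year >= 1 AND credits > 31]
student=Noor: ✗
student=Quinn: ✓ → 58
student=Lena: ✗
student=Gus: ✗
student=Carmen: ✗
student=Xiu: ✗
student=Yara: ✗
student=Alice: ✗
student=Rosa: ✗
student=Uma: ✗
year_avg2 = 58

year_avg=61, year_sum=280, year_avg2=58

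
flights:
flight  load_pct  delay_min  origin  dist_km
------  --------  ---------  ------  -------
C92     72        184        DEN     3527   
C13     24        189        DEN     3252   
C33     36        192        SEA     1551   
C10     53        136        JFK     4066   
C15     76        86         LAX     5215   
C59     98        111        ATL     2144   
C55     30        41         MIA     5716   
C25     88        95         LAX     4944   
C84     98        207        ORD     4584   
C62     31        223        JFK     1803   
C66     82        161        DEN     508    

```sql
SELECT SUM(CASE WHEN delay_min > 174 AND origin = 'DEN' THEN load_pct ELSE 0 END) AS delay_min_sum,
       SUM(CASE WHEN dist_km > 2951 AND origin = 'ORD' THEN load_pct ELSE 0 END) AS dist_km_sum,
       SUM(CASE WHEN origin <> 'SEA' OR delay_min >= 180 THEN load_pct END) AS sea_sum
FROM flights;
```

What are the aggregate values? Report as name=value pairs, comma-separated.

[delay_min_sum: delay_min > 174 AND origin = 'DEN']
flight=C92: ✓ → 72
flight=C13: ✓ → 24
flight=C33: ✗
flight=C10: ✗
flight=C15: ✗
flight=C59: ✗
flight=C55: ✗
flight=C25: ✗
flight=C84: ✗
flight=C62: ✗
flight=C66: ✗
delay_min_sum = 72 + 24 = 96
—
[dist_km_sum: dist_km > 2951 AND origin = 'ORD']
flight=C92: ✗
flight=C13: ✗
flight=C33: ✗
flight=C10: ✗
flight=C15: ✗
flight=C59: ✗
flight=C55: ✗
flight=C25: ✗
flight=C84: ✓ → 98
flight=C62: ✗
flight=C66: ✗
dist_km_sum = 98
—
[sea_sum: origin <> 'SEA' OR delay_min >= 180]
flight=C92: ✓ → 72
flight=C13: ✓ → 24
flight=C33: ✓ → 36
flight=C10: ✓ → 53
flight=C15: ✓ → 76
flight=C59: ✓ → 98
flight=C55: ✓ → 30
flight=C25: ✓ → 88
flight=C84: ✓ → 98
flight=C62: ✓ → 31
flight=C66: ✓ → 82
sea_sum = 72 + 24 + 36 + 53 + 76 + 98 + 30 + 88 + 98 + 31 + 82 = 688

delay_min_sum=96, dist_km_sum=98, sea_sum=688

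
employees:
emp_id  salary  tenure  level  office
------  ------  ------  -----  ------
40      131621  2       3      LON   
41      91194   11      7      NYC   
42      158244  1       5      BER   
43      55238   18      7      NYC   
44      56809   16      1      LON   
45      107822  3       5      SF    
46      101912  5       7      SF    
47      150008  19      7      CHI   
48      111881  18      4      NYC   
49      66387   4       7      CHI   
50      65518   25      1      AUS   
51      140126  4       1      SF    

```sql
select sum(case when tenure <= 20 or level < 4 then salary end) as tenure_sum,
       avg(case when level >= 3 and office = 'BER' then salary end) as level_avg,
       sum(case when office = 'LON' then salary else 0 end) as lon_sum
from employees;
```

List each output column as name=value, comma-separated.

tenure_sum=1236760, level_avg=158244, lon_sum=188430

[tenure_sum: tenure <= 20 or level < 4]
emp_id=40: ✓ → 131621
emp_id=41: ✓ → 91194
emp_id=42: ✓ → 158244
emp_id=43: ✓ → 55238
emp_id=44: ✓ → 56809
emp_id=45: ✓ → 107822
emp_id=46: ✓ → 101912
emp_id=47: ✓ → 150008
emp_id=48: ✓ → 111881
emp_id=49: ✓ → 66387
emp_id=50: ✓ → 65518
emp_id=51: ✓ → 140126
tenure_sum = 131621 + 91194 + 158244 + 55238 + 56809 + 107822 + 101912 + 150008 + 111881 + 66387 + 65518 + 140126 = 1236760
—
[level_avg: level >= 3 and office = 'BER']
emp_id=40: ✗
emp_id=41: ✗
emp_id=42: ✓ → 158244
emp_id=43: ✗
emp_id=44: ✗
emp_id=45: ✗
emp_id=46: ✗
emp_id=47: ✗
emp_id=48: ✗
emp_id=49: ✗
emp_id=50: ✗
emp_id=51: ✗
level_avg = 158244
—
[lon_sum: office = 'LON']
emp_id=40: ✓ → 131621
emp_id=41: ✗
emp_id=42: ✗
emp_id=43: ✗
emp_id=44: ✓ → 56809
emp_id=45: ✗
emp_id=46: ✗
emp_id=47: ✗
emp_id=48: ✗
emp_id=49: ✗
emp_id=50: ✗
emp_id=51: ✗
lon_sum = 131621 + 56809 = 188430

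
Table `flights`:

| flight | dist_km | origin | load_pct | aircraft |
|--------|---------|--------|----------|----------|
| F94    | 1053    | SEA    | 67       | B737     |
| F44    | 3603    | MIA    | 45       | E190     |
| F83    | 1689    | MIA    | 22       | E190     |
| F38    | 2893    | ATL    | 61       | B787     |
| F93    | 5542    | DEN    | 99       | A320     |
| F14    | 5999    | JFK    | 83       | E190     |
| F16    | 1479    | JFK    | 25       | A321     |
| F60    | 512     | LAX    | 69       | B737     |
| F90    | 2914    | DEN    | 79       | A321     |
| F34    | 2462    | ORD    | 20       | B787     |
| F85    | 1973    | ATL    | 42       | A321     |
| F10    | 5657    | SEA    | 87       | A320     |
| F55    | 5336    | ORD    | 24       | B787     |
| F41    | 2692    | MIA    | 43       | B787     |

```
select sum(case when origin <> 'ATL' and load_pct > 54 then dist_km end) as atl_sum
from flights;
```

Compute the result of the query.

flight=F94: ✓ → 1053
flight=F44: ✗
flight=F83: ✗
flight=F38: ✗
flight=F93: ✓ → 5542
flight=F14: ✓ → 5999
flight=F16: ✗
flight=F60: ✓ → 512
flight=F90: ✓ → 2914
flight=F34: ✗
flight=F85: ✗
flight=F10: ✓ → 5657
flight=F55: ✗
flight=F41: ✗
atl_sum = 1053 + 5542 + 5999 + 512 + 2914 + 5657 = 21677

21677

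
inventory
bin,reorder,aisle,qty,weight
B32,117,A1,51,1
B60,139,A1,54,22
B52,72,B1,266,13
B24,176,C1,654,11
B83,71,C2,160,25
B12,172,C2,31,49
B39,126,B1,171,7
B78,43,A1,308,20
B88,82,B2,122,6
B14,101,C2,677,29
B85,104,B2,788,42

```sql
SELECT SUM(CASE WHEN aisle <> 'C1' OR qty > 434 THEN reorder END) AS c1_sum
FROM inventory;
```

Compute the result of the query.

bin=B32: ✓ → 117
bin=B60: ✓ → 139
bin=B52: ✓ → 72
bin=B24: ✓ → 176
bin=B83: ✓ → 71
bin=B12: ✓ → 172
bin=B39: ✓ → 126
bin=B78: ✓ → 43
bin=B88: ✓ → 82
bin=B14: ✓ → 101
bin=B85: ✓ → 104
c1_sum = 117 + 139 + 72 + 176 + 71 + 172 + 126 + 43 + 82 + 101 + 104 = 1203

1203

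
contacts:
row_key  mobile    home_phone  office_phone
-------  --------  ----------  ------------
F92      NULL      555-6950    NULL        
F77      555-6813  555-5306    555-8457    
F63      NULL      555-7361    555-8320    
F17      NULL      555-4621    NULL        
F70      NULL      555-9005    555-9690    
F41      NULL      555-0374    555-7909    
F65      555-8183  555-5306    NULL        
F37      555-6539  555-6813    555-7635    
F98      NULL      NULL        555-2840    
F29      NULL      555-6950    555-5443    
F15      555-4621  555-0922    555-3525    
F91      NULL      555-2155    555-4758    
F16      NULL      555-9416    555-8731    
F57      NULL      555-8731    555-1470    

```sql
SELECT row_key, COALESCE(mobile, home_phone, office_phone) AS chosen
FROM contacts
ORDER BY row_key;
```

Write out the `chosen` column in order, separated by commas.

row_key=F15: mobile=555-4621 → 555-4621
row_key=F16: mobile=NULL, home_phone=555-9416 → 555-9416
row_key=F17: mobile=NULL, home_phone=555-4621 → 555-4621
row_key=F29: mobile=NULL, home_phone=555-6950 → 555-6950
row_key=F37: mobile=555-6539 → 555-6539
row_key=F41: mobile=NULL, home_phone=555-0374 → 555-0374
row_key=F57: mobile=NULL, home_phone=555-8731 → 555-8731
row_key=F63: mobile=NULL, home_phone=555-7361 → 555-7361
row_key=F65: mobile=555-8183 → 555-8183
row_key=F70: mobile=NULL, home_phone=555-9005 → 555-9005
row_key=F77: mobile=555-6813 → 555-6813
row_key=F91: mobile=NULL, home_phone=555-2155 → 555-2155
row_key=F92: mobile=NULL, home_phone=555-6950 → 555-6950
row_key=F98: mobile=NULL, home_phone=NULL, office_phone=555-2840 → 555-2840

555-4621, 555-9416, 555-4621, 555-6950, 555-6539, 555-0374, 555-8731, 555-7361, 555-8183, 555-9005, 555-6813, 555-2155, 555-6950, 555-2840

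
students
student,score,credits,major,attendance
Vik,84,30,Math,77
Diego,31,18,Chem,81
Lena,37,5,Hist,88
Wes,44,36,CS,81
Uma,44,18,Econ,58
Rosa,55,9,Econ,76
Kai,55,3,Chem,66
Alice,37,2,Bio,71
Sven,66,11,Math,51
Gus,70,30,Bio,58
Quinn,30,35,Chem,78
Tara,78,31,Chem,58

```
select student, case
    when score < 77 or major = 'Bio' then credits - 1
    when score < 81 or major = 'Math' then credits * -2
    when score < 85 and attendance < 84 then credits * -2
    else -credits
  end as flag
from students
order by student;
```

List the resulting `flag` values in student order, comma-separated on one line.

student=Alice: score < 77 or major = 'Bio' → 1
student=Diego: score < 77 or major = 'Bio' → 17
student=Gus: score < 77 or major = 'Bio' → 29
student=Kai: score < 77 or major = 'Bio' → 2
student=Lena: score < 77 or major = 'Bio' → 4
student=Quinn: score < 77 or major = 'Bio' → 34
student=Rosa: score < 77 or major = 'Bio' → 8
student=Sven: score < 77 or major = 'Bio' → 10
student=Tara: score < 81 or major = 'Math' → -62
student=Uma: score < 77 or major = 'Bio' → 17
student=Vik: score < 81 or major = 'Math' → -60
student=Wes: score < 77 or major = 'Bio' → 35

1, 17, 29, 2, 4, 34, 8, 10, -62, 17, -60, 35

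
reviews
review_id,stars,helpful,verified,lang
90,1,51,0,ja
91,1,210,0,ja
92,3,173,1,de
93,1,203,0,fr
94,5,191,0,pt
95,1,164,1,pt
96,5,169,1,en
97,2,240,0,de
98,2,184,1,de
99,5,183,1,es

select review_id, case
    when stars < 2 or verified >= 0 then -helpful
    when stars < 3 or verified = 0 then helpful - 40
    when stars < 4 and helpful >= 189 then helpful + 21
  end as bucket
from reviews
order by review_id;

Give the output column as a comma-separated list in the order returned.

review_id=90: stars < 2 or verified >= 0 → -51
review_id=91: stars < 2 or verified >= 0 → -210
review_id=92: stars < 2 or verified >= 0 → -173
review_id=93: stars < 2 or verified >= 0 → -203
review_id=94: stars < 2 or verified >= 0 → -191
review_id=95: stars < 2 or verified >= 0 → -164
review_id=96: stars < 2 or verified >= 0 → -169
review_id=97: stars < 2 or verified >= 0 → -240
review_id=98: stars < 2 or verified >= 0 → -184
review_id=99: stars < 2 or verified >= 0 → -183

-51, -210, -173, -203, -191, -164, -169, -240, -184, -183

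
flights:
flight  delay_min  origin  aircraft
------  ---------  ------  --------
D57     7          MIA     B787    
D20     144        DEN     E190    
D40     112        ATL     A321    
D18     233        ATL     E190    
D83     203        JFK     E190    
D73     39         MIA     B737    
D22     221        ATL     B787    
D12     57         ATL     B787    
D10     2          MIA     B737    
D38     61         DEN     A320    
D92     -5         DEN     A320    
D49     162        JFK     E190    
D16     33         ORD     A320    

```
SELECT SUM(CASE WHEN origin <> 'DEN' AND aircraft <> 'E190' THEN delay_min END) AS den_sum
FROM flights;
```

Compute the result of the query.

flight=D57: ✓ → 7
flight=D20: ✗
flight=D40: ✓ → 112
flight=D18: ✗
flight=D83: ✗
flight=D73: ✓ → 39
flight=D22: ✓ → 221
flight=D12: ✓ → 57
flight=D10: ✓ → 2
flight=D38: ✗
flight=D92: ✗
flight=D49: ✗
flight=D16: ✓ → 33
den_sum = 7 + 112 + 39 + 221 + 57 + 2 + 33 = 471

471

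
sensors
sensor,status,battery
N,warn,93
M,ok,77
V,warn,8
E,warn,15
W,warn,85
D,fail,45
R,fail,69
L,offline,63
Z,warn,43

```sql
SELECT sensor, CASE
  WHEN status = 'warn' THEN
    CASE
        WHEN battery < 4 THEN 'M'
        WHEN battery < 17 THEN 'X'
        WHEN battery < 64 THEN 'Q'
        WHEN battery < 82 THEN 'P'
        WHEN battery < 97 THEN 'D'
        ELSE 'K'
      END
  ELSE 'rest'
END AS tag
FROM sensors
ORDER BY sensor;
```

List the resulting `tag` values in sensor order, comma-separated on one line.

sensor=D: status='fail' → outer ELSE → rest
sensor=E: status='warn' → inner[battery < 17] → X
sensor=L: status='offline' → outer ELSE → rest
sensor=M: status='ok' → outer ELSE → rest
sensor=N: status='warn' → inner[battery < 97] → D
sensor=R: status='fail' → outer ELSE → rest
sensor=V: status='warn' → inner[battery < 17] → X
sensor=W: status='warn' → inner[battery < 97] → D
sensor=Z: status='warn' → inner[battery < 64] → Q

rest, X, rest, rest, D, rest, X, D, Q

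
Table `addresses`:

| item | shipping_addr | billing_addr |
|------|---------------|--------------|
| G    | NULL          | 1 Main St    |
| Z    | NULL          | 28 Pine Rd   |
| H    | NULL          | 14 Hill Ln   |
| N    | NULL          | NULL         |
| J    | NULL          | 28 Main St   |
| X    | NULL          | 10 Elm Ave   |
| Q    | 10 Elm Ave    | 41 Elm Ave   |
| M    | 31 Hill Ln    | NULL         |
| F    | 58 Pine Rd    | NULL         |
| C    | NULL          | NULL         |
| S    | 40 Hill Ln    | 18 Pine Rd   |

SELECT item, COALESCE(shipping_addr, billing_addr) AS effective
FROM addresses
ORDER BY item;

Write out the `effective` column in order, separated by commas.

NULL, 58 Pine Rd, 1 Main St, 14 Hill Ln, 28 Main St, 31 Hill Ln, NULL, 10 Elm Ave, 40 Hill Ln, 10 Elm Ave, 28 Pine Rd

item=C: shipping_addr=NULL, billing_addr=NULL (all NULL) → NULL
item=F: shipping_addr=58 Pine Rd → 58 Pine Rd
item=G: shipping_addr=NULL, billing_addr=1 Main St → 1 Main St
item=H: shipping_addr=NULL, billing_addr=14 Hill Ln → 14 Hill Ln
item=J: shipping_addr=NULL, billing_addr=28 Main St → 28 Main St
item=M: shipping_addr=31 Hill Ln → 31 Hill Ln
item=N: shipping_addr=NULL, billing_addr=NULL (all NULL) → NULL
item=Q: shipping_addr=10 Elm Ave → 10 Elm Ave
item=S: shipping_addr=40 Hill Ln → 40 Hill Ln
item=X: shipping_addr=NULL, billing_addr=10 Elm Ave → 10 Elm Ave
item=Z: shipping_addr=NULL, billing_addr=28 Pine Rd → 28 Pine Rd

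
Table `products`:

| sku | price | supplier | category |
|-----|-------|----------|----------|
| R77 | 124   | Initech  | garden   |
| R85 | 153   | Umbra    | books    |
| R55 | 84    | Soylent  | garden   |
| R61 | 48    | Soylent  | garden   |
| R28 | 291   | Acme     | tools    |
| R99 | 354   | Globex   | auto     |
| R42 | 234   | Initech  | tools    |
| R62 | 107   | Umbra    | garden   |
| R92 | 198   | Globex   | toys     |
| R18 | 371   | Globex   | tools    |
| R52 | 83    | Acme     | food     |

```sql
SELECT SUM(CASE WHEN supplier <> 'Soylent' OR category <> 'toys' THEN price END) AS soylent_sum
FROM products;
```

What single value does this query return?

2047

sku=R77: ✓ → 124
sku=R85: ✓ → 153
sku=R55: ✓ → 84
sku=R61: ✓ → 48
sku=R28: ✓ → 291
sku=R99: ✓ → 354
sku=R42: ✓ → 234
sku=R62: ✓ → 107
sku=R92: ✓ → 198
sku=R18: ✓ → 371
sku=R52: ✓ → 83
soylent_sum = 124 + 153 + 84 + 48 + 291 + 354 + 234 + 107 + 198 + 371 + 83 = 2047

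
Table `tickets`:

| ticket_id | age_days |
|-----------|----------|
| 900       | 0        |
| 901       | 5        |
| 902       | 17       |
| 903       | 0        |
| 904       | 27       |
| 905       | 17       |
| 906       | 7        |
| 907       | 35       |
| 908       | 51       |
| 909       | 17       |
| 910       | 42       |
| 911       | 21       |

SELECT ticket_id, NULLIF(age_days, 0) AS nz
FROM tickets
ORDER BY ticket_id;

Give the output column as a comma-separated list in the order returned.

ticket_id=900: age_days=0 vs 0: equal → NULL
ticket_id=901: age_days=5 vs 0: differ → 5
ticket_id=902: age_days=17 vs 0: differ → 17
ticket_id=903: age_days=0 vs 0: equal → NULL
ticket_id=904: age_days=27 vs 0: differ → 27
ticket_id=905: age_days=17 vs 0: differ → 17
ticket_id=906: age_days=7 vs 0: differ → 7
ticket_id=907: age_days=35 vs 0: differ → 35
ticket_id=908: age_days=51 vs 0: differ → 51
ticket_id=909: age_days=17 vs 0: differ → 17
ticket_id=910: age_days=42 vs 0: differ → 42
ticket_id=911: age_days=21 vs 0: differ → 21

NULL, 5, 17, NULL, 27, 17, 7, 35, 51, 17, 42, 21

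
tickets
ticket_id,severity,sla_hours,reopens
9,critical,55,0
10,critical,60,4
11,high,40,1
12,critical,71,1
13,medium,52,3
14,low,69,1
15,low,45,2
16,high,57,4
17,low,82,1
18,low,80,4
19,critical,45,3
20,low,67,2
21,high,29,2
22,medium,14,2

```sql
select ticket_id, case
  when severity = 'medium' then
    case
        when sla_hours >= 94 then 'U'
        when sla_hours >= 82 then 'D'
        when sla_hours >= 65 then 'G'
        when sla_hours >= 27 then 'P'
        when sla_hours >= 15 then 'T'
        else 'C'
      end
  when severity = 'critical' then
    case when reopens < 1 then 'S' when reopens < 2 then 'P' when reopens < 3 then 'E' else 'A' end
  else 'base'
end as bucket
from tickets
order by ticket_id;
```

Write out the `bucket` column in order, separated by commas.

ticket_id=9: severity='critical' → inner[reopens < 1] → S
ticket_id=10: severity='critical' → inner[ELSE] → A
ticket_id=11: severity='high' → outer ELSE → base
ticket_id=12: severity='critical' → inner[reopens < 2] → P
ticket_id=13: severity='medium' → inner[sla_hours >= 27] → P
ticket_id=14: severity='low' → outer ELSE → base
ticket_id=15: severity='low' → outer ELSE → base
ticket_id=16: severity='high' → outer ELSE → base
ticket_id=17: severity='low' → outer ELSE → base
ticket_id=18: severity='low' → outer ELSE → base
ticket_id=19: severity='critical' → inner[ELSE] → A
ticket_id=20: severity='low' → outer ELSE → base
ticket_id=21: severity='high' → outer ELSE → base
ticket_id=22: severity='medium' → inner[ELSE] → C

S, A, base, P, P, base, base, base, base, base, A, base, base, C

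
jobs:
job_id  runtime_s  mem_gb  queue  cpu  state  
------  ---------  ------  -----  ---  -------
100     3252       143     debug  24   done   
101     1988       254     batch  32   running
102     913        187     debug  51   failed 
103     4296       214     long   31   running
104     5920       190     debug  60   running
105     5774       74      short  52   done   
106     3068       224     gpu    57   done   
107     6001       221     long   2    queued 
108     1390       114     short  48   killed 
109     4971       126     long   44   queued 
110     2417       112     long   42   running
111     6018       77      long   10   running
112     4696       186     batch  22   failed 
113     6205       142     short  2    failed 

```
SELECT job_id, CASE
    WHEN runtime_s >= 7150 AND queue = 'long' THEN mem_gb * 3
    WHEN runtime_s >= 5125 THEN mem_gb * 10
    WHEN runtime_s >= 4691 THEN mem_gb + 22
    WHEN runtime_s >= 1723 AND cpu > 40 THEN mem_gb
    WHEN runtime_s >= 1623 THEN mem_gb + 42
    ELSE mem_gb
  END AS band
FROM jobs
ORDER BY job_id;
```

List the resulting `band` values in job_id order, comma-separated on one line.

job_id=100: runtime_s >= 1623 → 185
job_id=101: runtime_s >= 1623 → 296
job_id=102: ELSE → 187
job_id=103: runtime_s >= 1623 → 256
job_id=104: runtime_s >= 5125 → 1900
job_id=105: runtime_s >= 5125 → 740
job_id=106: runtime_s >= 1723 AND cpu > 40 → 224
job_id=107: runtime_s >= 5125 → 2210
job_id=108: ELSE → 114
job_id=109: runtime_s >= 4691 → 148
job_id=110: runtime_s >= 1723 AND cpu > 40 → 112
job_id=111: runtime_s >= 5125 → 770
job_id=112: runtime_s >= 4691 → 208
job_id=113: runtime_s >= 5125 → 1420

185, 296, 187, 256, 1900, 740, 224, 2210, 114, 148, 112, 770, 208, 1420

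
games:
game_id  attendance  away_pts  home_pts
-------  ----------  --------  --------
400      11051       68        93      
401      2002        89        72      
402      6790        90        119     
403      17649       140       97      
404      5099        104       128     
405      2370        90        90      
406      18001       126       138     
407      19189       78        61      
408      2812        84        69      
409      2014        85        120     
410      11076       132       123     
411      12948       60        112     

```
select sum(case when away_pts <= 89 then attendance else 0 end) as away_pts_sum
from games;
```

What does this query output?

game_id=400: ✓ → 11051
game_id=401: ✓ → 2002
game_id=402: ✗
game_id=403: ✗
game_id=404: ✗
game_id=405: ✗
game_id=406: ✗
game_id=407: ✓ → 19189
game_id=408: ✓ → 2812
game_id=409: ✓ → 2014
game_id=410: ✗
game_id=411: ✓ → 12948
away_pts_sum = 11051 + 2002 + 19189 + 2812 + 2014 + 12948 = 50016

50016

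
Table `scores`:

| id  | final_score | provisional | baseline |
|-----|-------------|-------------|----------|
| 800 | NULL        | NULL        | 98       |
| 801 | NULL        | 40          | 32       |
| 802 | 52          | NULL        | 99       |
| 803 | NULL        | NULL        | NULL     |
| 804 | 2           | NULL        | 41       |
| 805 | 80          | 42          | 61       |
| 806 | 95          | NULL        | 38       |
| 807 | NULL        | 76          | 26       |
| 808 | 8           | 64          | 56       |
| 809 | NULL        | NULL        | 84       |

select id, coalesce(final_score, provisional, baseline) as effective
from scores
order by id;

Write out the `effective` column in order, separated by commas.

98, 40, 52, NULL, 2, 80, 95, 76, 8, 84

id=800: final_score=NULL, provisional=NULL, baseline=98 → 98
id=801: final_score=NULL, provisional=40 → 40
id=802: final_score=52 → 52
id=803: final_score=NULL, provisional=NULL, baseline=NULL (all NULL) → NULL
id=804: final_score=2 → 2
id=805: final_score=80 → 80
id=806: final_score=95 → 95
id=807: final_score=NULL, provisional=76 → 76
id=808: final_score=8 → 8
id=809: final_score=NULL, provisional=NULL, baseline=84 → 84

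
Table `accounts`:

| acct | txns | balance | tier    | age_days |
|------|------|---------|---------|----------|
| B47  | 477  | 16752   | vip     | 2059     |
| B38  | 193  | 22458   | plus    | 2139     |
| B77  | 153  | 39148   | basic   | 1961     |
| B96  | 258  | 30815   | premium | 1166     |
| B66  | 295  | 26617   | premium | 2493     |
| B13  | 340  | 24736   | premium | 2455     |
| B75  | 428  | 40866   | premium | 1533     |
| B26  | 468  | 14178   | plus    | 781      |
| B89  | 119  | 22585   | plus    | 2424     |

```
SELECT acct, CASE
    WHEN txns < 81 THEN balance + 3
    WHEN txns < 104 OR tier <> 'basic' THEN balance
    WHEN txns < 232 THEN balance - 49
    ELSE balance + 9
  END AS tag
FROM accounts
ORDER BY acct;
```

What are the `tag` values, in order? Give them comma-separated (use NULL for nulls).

24736, 14178, 22458, 16752, 26617, 40866, 39099, 22585, 30815

acct=B13: txns < 104 OR tier <> 'basic' → 24736
acct=B26: txns < 104 OR tier <> 'basic' → 14178
acct=B38: txns < 104 OR tier <> 'basic' → 22458
acct=B47: txns < 104 OR tier <> 'basic' → 16752
acct=B66: txns < 104 OR tier <> 'basic' → 26617
acct=B75: txns < 104 OR tier <> 'basic' → 40866
acct=B77: txns < 232 → 39099
acct=B89: txns < 104 OR tier <> 'basic' → 22585
acct=B96: txns < 104 OR tier <> 'basic' → 30815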